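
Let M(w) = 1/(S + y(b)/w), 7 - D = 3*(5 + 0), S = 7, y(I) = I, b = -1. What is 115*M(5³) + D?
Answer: 321/38 ≈ 8.4474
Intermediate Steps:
D = -8 (D = 7 - 3*(5 + 0) = 7 - 3*5 = 7 - 1*15 = 7 - 15 = -8)
M(w) = 1/(7 - 1/w)
115*M(5³) + D = 115*(5³/(-1 + 7*5³)) - 8 = 115*(125/(-1 + 7*125)) - 8 = 115*(125/(-1 + 875)) - 8 = 115*(125/874) - 8 = 625/38 - 8 = 321/38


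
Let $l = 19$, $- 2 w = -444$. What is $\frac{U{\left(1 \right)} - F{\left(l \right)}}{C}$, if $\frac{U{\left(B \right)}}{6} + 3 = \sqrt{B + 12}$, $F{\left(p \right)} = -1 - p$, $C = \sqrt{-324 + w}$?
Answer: $\frac{i \left(- \sqrt{102} - 3 \sqrt{1326}\right)}{51} \approx - 2.34 i$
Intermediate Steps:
$w = 222$ ($w = \left(- \frac{1}{2}\right) \left(-444\right) = 222$)
$C = i \sqrt{102}$ ($C = \sqrt{-324 + 222} = \sqrt{-102} = i \sqrt{102} \approx 10.1 i$)
$U{\left(B \right)} = -18 + 6 \sqrt{12 + B}$ ($U{\left(B \right)} = -18 + 6 \sqrt{B + 12} = -18 + 6 \sqrt{12 + B}$)
$\frac{U{\left(1 \right)} - F{\left(l \right)}}{C} = \frac{\left(-18 + 6 \sqrt{12 + 1}\right) - \left(-1 - 19\right)}{i \sqrt{102}} = \left(\left(-18 + 6 \sqrt{13}\right) - \left(-1 - 19\right)\right) \left(- \frac{i \sqrt{102}}{102}\right) = \left(\left(-18 + 6 \sqrt{13}\right) - -20\right) \left(- \frac{i \sqrt{102}}{102}\right) = \left(\left(-18 + 6 \sqrt{13}\right) + 20\right) \left(- \frac{i \sqrt{102}}{102}\right) = \left(2 + 6 \sqrt{13}\right) \left(- \frac{i \sqrt{102}}{102}\right) = - \frac{i \sqrt{102} \left(2 + 6 \sqrt{13}\right)}{102}$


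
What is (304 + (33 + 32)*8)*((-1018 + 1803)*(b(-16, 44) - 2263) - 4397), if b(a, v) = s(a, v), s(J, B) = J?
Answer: -1477771488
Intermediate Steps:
b(a, v) = a
(304 + (33 + 32)*8)*((-1018 + 1803)*(b(-16, 44) - 2263) - 4397) = (304 + (33 + 32)*8)*((-1018 + 1803)*(-16 - 2263) - 4397) = (304 + 65*8)*(785*(-2279) - 4397) = (304 + 520)*(-1789015 - 4397) = 824*(-1793412) = -1477771488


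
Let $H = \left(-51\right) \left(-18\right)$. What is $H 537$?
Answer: $492966$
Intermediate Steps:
$H = 918$
$H 537 = 918 \cdot 537 = 492966$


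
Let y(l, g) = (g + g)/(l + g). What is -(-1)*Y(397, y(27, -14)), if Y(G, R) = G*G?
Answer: 157609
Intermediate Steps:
y(l, g) = 2*g/(g + l) (y(l, g) = (2*g)/(g + l) = 2*g/(g + l))
Y(G, R) = G²
-(-1)*Y(397, y(27, -14)) = -(-1)*397² = -(-1)*157609 = -1*(-157609) = 157609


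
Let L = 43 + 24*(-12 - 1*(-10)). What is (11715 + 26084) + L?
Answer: 37794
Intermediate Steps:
L = -5 (L = 43 + 24*(-12 + 10) = 43 + 24*(-2) = 43 - 48 = -5)
(11715 + 26084) + L = (11715 + 26084) - 5 = 37799 - 5 = 37794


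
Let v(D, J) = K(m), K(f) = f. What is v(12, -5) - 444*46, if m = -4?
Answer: -20428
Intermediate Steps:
v(D, J) = -4
v(12, -5) - 444*46 = -4 - 444*46 = -4 - 20424 = -20428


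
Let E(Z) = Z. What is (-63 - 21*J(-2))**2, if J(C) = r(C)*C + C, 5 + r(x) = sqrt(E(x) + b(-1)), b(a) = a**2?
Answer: 51597 - 19404*I ≈ 51597.0 - 19404.0*I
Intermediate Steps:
r(x) = -5 + sqrt(1 + x) (r(x) = -5 + sqrt(x + (-1)**2) = -5 + sqrt(x + 1) = -5 + sqrt(1 + x))
J(C) = C + C*(-5 + sqrt(1 + C)) (J(C) = (-5 + sqrt(1 + C))*C + C = C*(-5 + sqrt(1 + C)) + C = C + C*(-5 + sqrt(1 + C)))
(-63 - 21*J(-2))**2 = (-63 - (-42)*(-4 + sqrt(1 - 2)))**2 = (-63 - (-42)*(-4 + sqrt(-1)))**2 = (-63 - (-42)*(-4 + I))**2 = (-63 - 21*(8 - 2*I))**2 = (-63 + (-168 + 42*I))**2 = (-231 + 42*I)**2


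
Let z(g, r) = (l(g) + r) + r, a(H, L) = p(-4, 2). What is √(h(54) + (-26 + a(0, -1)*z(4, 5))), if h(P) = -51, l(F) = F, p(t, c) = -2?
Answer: I*√105 ≈ 10.247*I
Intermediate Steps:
a(H, L) = -2
z(g, r) = g + 2*r (z(g, r) = (g + r) + r = g + 2*r)
√(h(54) + (-26 + a(0, -1)*z(4, 5))) = √(-51 + (-26 - 2*(4 + 2*5))) = √(-51 + (-26 - 2*(4 + 10))) = √(-51 + (-26 - 2*14)) = √(-51 + (-26 - 28)) = √(-51 - 54) = √(-105) = I*√105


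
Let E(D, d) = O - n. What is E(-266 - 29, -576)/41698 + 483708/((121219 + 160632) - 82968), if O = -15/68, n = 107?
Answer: 80593327327/33172093336 ≈ 2.4296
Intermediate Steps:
O = -15/68 (O = -15*1/68 = -15/68 ≈ -0.22059)
E(D, d) = -7291/68 (E(D, d) = -15/68 - 1*107 = -15/68 - 107 = -7291/68)
E(-266 - 29, -576)/41698 + 483708/((121219 + 160632) - 82968) = -7291/68/41698 + 483708/((121219 + 160632) - 82968) = -7291/68*1/41698 + 483708/(281851 - 82968) = -7291/2835464 + 483708/198883 = 80593327327/33172093336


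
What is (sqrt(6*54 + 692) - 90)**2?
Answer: 9116 - 360*sqrt(254) ≈ 3378.5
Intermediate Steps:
(sqrt(6*54 + 692) - 90)**2 = (sqrt(324 + 692) - 90)**2 = (sqrt(1016) - 90)**2 = (2*sqrt(254) - 90)**2 = (-90 + 2*sqrt(254))**2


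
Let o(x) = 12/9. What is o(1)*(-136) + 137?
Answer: -133/3 ≈ -44.333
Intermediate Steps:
o(x) = 4/3 (o(x) = 12*(1/9) = 4/3)
o(1)*(-136) + 137 = (4/3)*(-136) + 137 = -544/3 + 137 = -133/3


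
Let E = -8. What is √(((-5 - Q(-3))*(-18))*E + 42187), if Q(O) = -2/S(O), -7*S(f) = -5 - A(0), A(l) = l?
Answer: √1046755/5 ≈ 204.62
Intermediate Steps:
S(f) = 5/7 (S(f) = -(-5 - 1*0)/7 = -(-5 + 0)/7 = -⅐*(-5) = 5/7)
Q(O) = -14/5 (Q(O) = -2/5/7 = -2*7/5 = -14/5)
√(((-5 - Q(-3))*(-18))*E + 42187) = √(((-5 - 1*(-14/5))*(-18))*(-8) + 42187) = √(((-5 + 14/5)*(-18))*(-8) + 42187) = √(-11/5*(-18)*(-8) + 42187) = √((198/5)*(-8) + 42187) = √(-1584/5 + 42187) = √(209351/5) = √1046755/5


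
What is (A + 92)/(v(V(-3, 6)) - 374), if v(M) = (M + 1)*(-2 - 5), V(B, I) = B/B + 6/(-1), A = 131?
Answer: -223/346 ≈ -0.64451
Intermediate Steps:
V(B, I) = -5 (V(B, I) = 1 + 6*(-1) = 1 - 6 = -5)
v(M) = -7 - 7*M (v(M) = (1 + M)*(-7) = -7 - 7*M)
(A + 92)/(v(V(-3, 6)) - 374) = (131 + 92)/((-7 - 7*(-5)) - 374) = 223/((-7 + 35) - 374) = 223/(28 - 374) = 223/(-346) = 223*(-1/346) = -223/346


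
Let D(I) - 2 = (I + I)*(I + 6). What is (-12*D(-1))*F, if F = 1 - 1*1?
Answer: 0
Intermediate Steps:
F = 0 (F = 1 - 1 = 0)
D(I) = 2 + 2*I*(6 + I) (D(I) = 2 + (I + I)*(I + 6) = 2 + (2*I)*(6 + I) = 2 + 2*I*(6 + I))
(-12*D(-1))*F = -12*(2 + 2*(-1)**2 + 12*(-1))*0 = -12*(2 + 2*1 - 12)*0 = -12*(2 + 2 - 12)*0 = -12*(-8)*0 = 96*0 = 0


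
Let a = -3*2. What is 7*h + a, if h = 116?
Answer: 806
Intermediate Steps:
a = -6
7*h + a = 7*116 - 6 = 812 - 6 = 806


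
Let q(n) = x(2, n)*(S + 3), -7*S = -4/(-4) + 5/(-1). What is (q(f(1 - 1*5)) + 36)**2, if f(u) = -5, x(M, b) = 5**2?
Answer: 769129/49 ≈ 15697.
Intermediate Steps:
x(M, b) = 25
S = 4/7 (S = -(-4/(-4) + 5/(-1))/7 = -(-4*(-1/4) + 5*(-1))/7 = -(1 - 5)/7 = -1/7*(-4) = 4/7 ≈ 0.57143)
q(n) = 625/7 (q(n) = 25*(4/7 + 3) = 25*(25/7) = 625/7)
(q(f(1 - 1*5)) + 36)**2 = (625/7 + 36)**2 = (877/7)**2 = 769129/49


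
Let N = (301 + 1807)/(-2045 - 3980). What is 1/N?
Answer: -6025/2108 ≈ -2.8582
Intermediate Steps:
N = -2108/6025 (N = 2108/(-6025) = 2108*(-1/6025) = -2108/6025 ≈ -0.34988)
1/N = 1/(-2108/6025) = -6025/2108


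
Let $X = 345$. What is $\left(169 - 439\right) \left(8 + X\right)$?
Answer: $-95310$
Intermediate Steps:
$\left(169 - 439\right) \left(8 + X\right) = \left(169 - 439\right) \left(8 + 345\right) = \left(-270\right) 353 = -95310$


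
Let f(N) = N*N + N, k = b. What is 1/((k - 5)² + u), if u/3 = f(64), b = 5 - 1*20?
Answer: 1/12880 ≈ 7.7640e-5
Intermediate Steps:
b = -15 (b = 5 - 20 = -15)
k = -15
f(N) = N + N² (f(N) = N² + N = N + N²)
u = 12480 (u = 3*(64*(1 + 64)) = 3*(64*65) = 3*4160 = 12480)
1/((k - 5)² + u) = 1/((-15 - 5)² + 12480) = 1/((-20)² + 12480) = 1/(400 + 12480) = 1/12880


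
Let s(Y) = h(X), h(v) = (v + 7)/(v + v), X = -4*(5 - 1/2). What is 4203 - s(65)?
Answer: 151297/36 ≈ 4202.7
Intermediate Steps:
X = -18 (X = -4*(5 - 1*½) = -4*(5 - ½) = -4*9/2 = -18)
h(v) = (7 + v)/(2*v) (h(v) = (7 + v)/((2*v)) = (7 + v)*(1/(2*v)) = (7 + v)/(2*v))
s(Y) = 11/36 (s(Y) = (½)*(7 - 18)/(-18) = (½)*(-1/18)*(-11) = 11/36)
4203 - s(65) = 4203 - 1*11/36 = 4203 - 11/36 = 151297/36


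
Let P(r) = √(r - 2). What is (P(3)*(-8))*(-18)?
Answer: 144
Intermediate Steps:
P(r) = √(-2 + r)
(P(3)*(-8))*(-18) = (√(-2 + 3)*(-8))*(-18) = (√1*(-8))*(-18) = (1*(-8))*(-18) = -8*(-18) = 144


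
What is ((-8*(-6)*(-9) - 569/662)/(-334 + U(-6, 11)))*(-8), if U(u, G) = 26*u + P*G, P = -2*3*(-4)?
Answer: -573106/37403 ≈ -15.322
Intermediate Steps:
P = 24 (P = -6*(-4) = 24)
U(u, G) = 24*G + 26*u (U(u, G) = 26*u + 24*G = 24*G + 26*u)
((-8*(-6)*(-9) - 569/662)/(-334 + U(-6, 11)))*(-8) = ((-8*(-6)*(-9) - 569/662)/(-334 + (24*11 + 26*(-6))))*(-8) = ((48*(-9) - 569*1/662)/(-334 + (264 - 156)))*(-8) = ((-432 - 569/662)/(-334 + 108))*(-8) = -286553/662/(-226)*(-8) = -286553/662*(-1/226)*(-8) = (286553/149612)*(-8) = -573106/37403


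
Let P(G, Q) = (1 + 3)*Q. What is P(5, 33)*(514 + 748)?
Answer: 166584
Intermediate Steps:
P(G, Q) = 4*Q
P(5, 33)*(514 + 748) = (4*33)*(514 + 748) = 132*1262 = 166584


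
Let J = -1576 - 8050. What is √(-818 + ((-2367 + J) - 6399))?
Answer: I*√19210 ≈ 138.6*I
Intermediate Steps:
J = -9626
√(-818 + ((-2367 + J) - 6399)) = √(-818 + ((-2367 - 9626) - 6399)) = √(-818 + (-11993 - 6399)) = √(-818 - 18392) = √(-19210) = I*√19210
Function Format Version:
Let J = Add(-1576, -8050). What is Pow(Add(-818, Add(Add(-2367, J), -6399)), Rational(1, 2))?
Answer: Mul(I, Pow(19210, Rational(1, 2))) ≈ Mul(138.60, I)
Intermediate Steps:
J = -9626
Pow(Add(-818, Add(Add(-2367, J), -6399)), Rational(1, 2)) = Pow(Add(-818, Add(Add(-2367, -9626), -6399)), Rational(1, 2)) = Pow(Add(-818, Add(-11993, -6399)), Rational(1, 2)) = Pow(Add(-818, -18392), Rational(1, 2)) = Pow(-19210, Rational(1, 2)) = Mul(I, Pow(19210, Rational(1, 2)))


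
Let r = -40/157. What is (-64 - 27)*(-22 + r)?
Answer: 317954/157 ≈ 2025.2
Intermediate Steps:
r = -40/157 (r = -40*1/157 = -40/157 ≈ -0.25478)
(-64 - 27)*(-22 + r) = (-64 - 27)*(-22 - 40/157) = -91*(-3494/157) = 317954/157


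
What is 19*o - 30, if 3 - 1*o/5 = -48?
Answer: 4815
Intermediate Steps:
o = 255 (o = 15 - 5*(-48) = 15 + 240 = 255)
19*o - 30 = 19*255 - 30 = 4845 - 30 = 4815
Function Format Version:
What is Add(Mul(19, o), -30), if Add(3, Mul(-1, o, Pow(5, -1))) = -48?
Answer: 4815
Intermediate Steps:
o = 255 (o = Add(15, Mul(-5, -48)) = Add(15, 240) = 255)
Add(Mul(19, o), -30) = Add(Mul(19, 255), -30) = Add(4845, -30) = 4815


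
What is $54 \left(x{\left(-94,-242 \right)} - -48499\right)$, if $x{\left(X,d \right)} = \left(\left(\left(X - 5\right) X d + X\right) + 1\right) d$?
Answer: $29433649806$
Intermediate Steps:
$x{\left(X,d \right)} = d \left(1 + X + X d \left(-5 + X\right)\right)$ ($x{\left(X,d \right)} = \left(\left(\left(-5 + X\right) X d + X\right) + 1\right) d = \left(\left(X \left(-5 + X\right) d + X\right) + 1\right) d = \left(\left(X d \left(-5 + X\right) + X\right) + 1\right) d = \left(\left(X + X d \left(-5 + X\right)\right) + 1\right) d = \left(1 + X + X d \left(-5 + X\right)\right) d = d \left(1 + X + X d \left(-5 + X\right)\right)$)
$54 \left(x{\left(-94,-242 \right)} - -48499\right) = 54 \left(- 242 \left(1 - 94 - 242 \left(-94\right)^{2} - \left(-470\right) \left(-242\right)\right) - -48499\right) = 54 \left(- 242 \left(1 - 94 - 2138312 - 113740\right) + 48499\right) = 54 \left(\left(-242\right) \left(-2252145\right) + 48499\right) = 54 \left(545019090 + 48499\right) = 54 \cdot 545067589 = 29433649806$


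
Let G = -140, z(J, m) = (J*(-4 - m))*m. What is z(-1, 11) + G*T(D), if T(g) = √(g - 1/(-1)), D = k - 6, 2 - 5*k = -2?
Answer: 165 - 28*I*√105 ≈ 165.0 - 286.91*I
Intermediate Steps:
k = ⅘ (k = ⅖ - ⅕*(-2) = ⅖ + ⅖ = ⅘ ≈ 0.80000)
z(J, m) = J*m*(-4 - m)
D = -26/5 (D = ⅘ - 6 = -26/5 ≈ -5.2000)
T(g) = √(1 + g) (T(g) = √(g - 1*(-1)) = √(g + 1) = √(1 + g))
z(-1, 11) + G*T(D) = -1*(-1)*11*(4 + 11) - 140*√(1 - 26/5) = -1*(-1)*11*15 - 28*I*√105 = 165 - 28*I*√105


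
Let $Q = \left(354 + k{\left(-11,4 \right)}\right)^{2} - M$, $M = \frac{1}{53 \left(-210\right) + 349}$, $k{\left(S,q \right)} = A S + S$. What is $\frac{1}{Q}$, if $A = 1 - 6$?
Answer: $\frac{10781}{1707753525} \approx 6.313 \cdot 10^{-6}$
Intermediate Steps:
$A = -5$ ($A = 1 - 6 = -5$)
$k{\left(S,q \right)} = - 4 S$ ($k{\left(S,q \right)} = - 5 S + S = - 4 S$)
$M = - \frac{1}{10781}$ ($M = \frac{1}{-11130 + 349} = \frac{1}{-10781} = - \frac{1}{10781} \approx -9.2756 \cdot 10^{-5}$)
$Q = \frac{1707753525}{10781}$ ($Q = \left(354 - -44\right)^{2} - - \frac{1}{10781} = \left(354 + 44\right)^{2} + \frac{1}{10781} = 398^{2} + \frac{1}{10781} = 158404 + \frac{1}{10781} = \frac{1707753525}{10781} \approx 1.584 \cdot 10^{5}$)
$\frac{1}{Q} = \frac{1}{\frac{1707753525}{10781}} = \frac{10781}{1707753525}$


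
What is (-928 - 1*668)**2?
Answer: 2547216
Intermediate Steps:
(-928 - 1*668)**2 = (-928 - 668)**2 = (-1596)**2 = 2547216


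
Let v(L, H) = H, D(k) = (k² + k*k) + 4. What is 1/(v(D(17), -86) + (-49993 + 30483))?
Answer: -1/19596 ≈ -5.1031e-5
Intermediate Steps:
D(k) = 4 + 2*k² (D(k) = (k² + k²) + 4 = 2*k² + 4 = 4 + 2*k²)
1/(v(D(17), -86) + (-49993 + 30483)) = 1/(-86 + (-49993 + 30483)) = 1/(-86 - 19510) = 1/(-19596) = -1/19596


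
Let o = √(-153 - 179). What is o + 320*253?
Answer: 80960 + 2*I*√83 ≈ 80960.0 + 18.221*I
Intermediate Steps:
o = 2*I*√83 (o = √(-332) = 2*I*√83 ≈ 18.221*I)
o + 320*253 = 2*I*√83 + 320*253 = 2*I*√83 + 80960 = 80960 + 2*I*√83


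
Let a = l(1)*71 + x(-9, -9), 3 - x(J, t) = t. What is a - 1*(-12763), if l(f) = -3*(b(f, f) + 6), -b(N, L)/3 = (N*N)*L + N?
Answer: 12775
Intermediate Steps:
b(N, L) = -3*N - 3*L*N² (b(N, L) = -3*((N*N)*L + N) = -3*(N²*L + N) = -3*(L*N² + N) = -3*(N + L*N²) = -3*N - 3*L*N²)
x(J, t) = 3 - t
l(f) = -18 + 9*f*(1 + f²) (l(f) = -3*(-3*f*(1 + f*f) + 6) = -3*(-3*f*(1 + f²) + 6) = -3*(6 - 3*f*(1 + f²)) = -18 + 9*f*(1 + f²))
a = 12 (a = (-18 + 9*1 + 9*1³)*71 + (3 - 1*(-9)) = (-18 + 9 + 9*1)*71 + (3 + 9) = (-18 + 9 + 9)*71 + 12 = 0*71 + 12 = 0 + 12 = 12)
a - 1*(-12763) = 12 - 1*(-12763) = 12 + 12763 = 12775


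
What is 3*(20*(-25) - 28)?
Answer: -1584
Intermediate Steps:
3*(20*(-25) - 28) = 3*(-500 - 28) = 3*(-528) = -1584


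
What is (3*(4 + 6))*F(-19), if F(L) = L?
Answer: -570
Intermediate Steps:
(3*(4 + 6))*F(-19) = (3*(4 + 6))*(-19) = (3*10)*(-19) = 30*(-19) = -570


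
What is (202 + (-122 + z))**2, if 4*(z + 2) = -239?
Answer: 5329/16 ≈ 333.06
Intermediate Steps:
z = -247/4 (z = -2 + (1/4)*(-239) = -2 - 239/4 = -247/4 ≈ -61.750)
(202 + (-122 + z))**2 = (202 + (-122 - 247/4))**2 = (202 - 735/4)**2 = (73/4)**2 = 5329/16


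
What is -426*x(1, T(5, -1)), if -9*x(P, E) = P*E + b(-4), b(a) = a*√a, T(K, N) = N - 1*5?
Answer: -284 - 1136*I/3 ≈ -284.0 - 378.67*I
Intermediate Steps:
T(K, N) = -5 + N (T(K, N) = N - 5 = -5 + N)
b(a) = a^(3/2)
x(P, E) = 8*I/9 - E*P/9 (x(P, E) = -(P*E + (-4)^(3/2))/9 = -(E*P - 8*I)/9 = -(-8*I + E*P)/9 = 8*I/9 - E*P/9)
-426*x(1, T(5, -1)) = -426*(8*I/9 - ⅑*(-5 - 1)*1) = -426*(8*I/9 - ⅑*(-6)*1) = -426*(8*I/9 + ⅔) = -426*(⅔ + 8*I/9) = -284 - 1136*I/3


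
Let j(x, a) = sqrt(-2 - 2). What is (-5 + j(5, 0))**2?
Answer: 21 - 20*I ≈ 21.0 - 20.0*I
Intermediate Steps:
j(x, a) = 2*I (j(x, a) = sqrt(-4) = 2*I)
(-5 + j(5, 0))**2 = (-5 + 2*I)**2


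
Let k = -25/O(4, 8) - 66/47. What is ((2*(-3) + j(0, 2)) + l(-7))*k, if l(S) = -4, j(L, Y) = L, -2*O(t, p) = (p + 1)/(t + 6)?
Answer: -229060/423 ≈ -541.51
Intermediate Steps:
O(t, p) = -(1 + p)/(2*(6 + t)) (O(t, p) = -(p + 1)/(2*(t + 6)) = -(1 + p)/(2*(6 + t)))
k = 22906/423 (k = -25*2*(6 + 4)/(-1 - 1*8) - 66/47 = -25*20/(-1 - 8) - 66*1/47 = -25/((1/2)*(1/10)*(-9)) - 66/47 = -25/(-9/20) - 66/47 = -25*(-20/9) - 66/47 = 500/9 - 66/47 = 22906/423 ≈ 54.151)
((2*(-3) + j(0, 2)) + l(-7))*k = ((2*(-3) + 0) - 4)*(22906/423) = ((-6 + 0) - 4)*(22906/423) = (-6 - 4)*(22906/423) = -10*22906/423 = -229060/423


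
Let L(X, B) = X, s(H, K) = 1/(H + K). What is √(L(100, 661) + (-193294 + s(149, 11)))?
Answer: I*√309110390/40 ≈ 439.54*I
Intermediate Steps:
√(L(100, 661) + (-193294 + s(149, 11))) = √(100 + (-193294 + 1/(149 + 11))) = √(100 + (-193294 + 1/160)) = √(100 - 30927039/160) = √(-30911039/160) = I*√309110390/40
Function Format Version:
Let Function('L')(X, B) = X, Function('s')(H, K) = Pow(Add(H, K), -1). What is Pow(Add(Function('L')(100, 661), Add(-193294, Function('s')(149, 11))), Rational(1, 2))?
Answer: Mul(Rational(1, 40), I, Pow(309110390, Rational(1, 2))) ≈ Mul(439.54, I)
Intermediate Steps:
Pow(Add(Function('L')(100, 661), Add(-193294, Function('s')(149, 11))), Rational(1, 2)) = Pow(Add(100, Add(-193294, Pow(Add(149, 11), -1))), Rational(1, 2)) = Pow(Add(100, Add(-193294, Pow(160, -1))), Rational(1, 2)) = Pow(Add(100, Add(-193294, Rational(1, 160))), Rational(1, 2)) = Pow(Add(100, Rational(-30927039, 160)), Rational(1, 2)) = Pow(Rational(-30911039, 160), Rational(1, 2)) = Mul(Rational(1, 40), I, Pow(309110390, Rational(1, 2)))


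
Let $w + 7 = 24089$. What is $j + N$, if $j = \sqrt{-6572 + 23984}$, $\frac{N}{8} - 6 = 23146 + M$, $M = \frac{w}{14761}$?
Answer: $\frac{2734166032}{14761} + 2 \sqrt{4353} \approx 1.8536 \cdot 10^{5}$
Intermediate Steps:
$w = 24082$ ($w = -7 + 24089 = 24082$)
$M = \frac{24082}{14761} \approx 1.6315$
$N = \frac{2734166032}{14761}$ ($N = 48 + 8 \left(23146 + \frac{24082}{14761}\right) = 48 + 8 \cdot \frac{341682188}{14761} = 48 + \frac{2733457504}{14761} = \frac{2734166032}{14761} \approx 1.8523 \cdot 10^{5}$)
$j = 2 \sqrt{4353}$ ($j = \sqrt{17412} = 2 \sqrt{4353} \approx 131.95$)
$j + N = 2 \sqrt{4353} + \frac{2734166032}{14761} = \frac{2734166032}{14761} + 2 \sqrt{4353}$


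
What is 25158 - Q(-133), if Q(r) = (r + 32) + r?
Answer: 25392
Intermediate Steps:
Q(r) = 32 + 2*r (Q(r) = (32 + r) + r = 32 + 2*r)
25158 - Q(-133) = 25158 - (32 + 2*(-133)) = 25158 - (32 - 266) = 25158 - 1*(-234) = 25158 + 234 = 25392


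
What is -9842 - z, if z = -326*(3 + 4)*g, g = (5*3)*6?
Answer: 195538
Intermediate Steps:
g = 90 (g = 15*6 = 90)
z = -205380 (z = -326*(3 + 4)*90 = -2282*90 = -326*630 = -205380)
-9842 - z = -9842 - 1*(-205380) = -9842 + 205380 = 195538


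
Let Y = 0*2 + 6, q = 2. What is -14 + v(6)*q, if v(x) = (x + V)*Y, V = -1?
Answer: 46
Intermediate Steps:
Y = 6 (Y = 0 + 6 = 6)
v(x) = -6 + 6*x (v(x) = (x - 1)*6 = (-1 + x)*6 = -6 + 6*x)
-14 + v(6)*q = -14 + (-6 + 6*6)*2 = -14 + (-6 + 36)*2 = -14 + 30*2 = -14 + 60 = 46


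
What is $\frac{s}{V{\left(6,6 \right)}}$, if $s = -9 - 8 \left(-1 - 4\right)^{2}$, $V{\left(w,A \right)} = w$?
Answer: $- \frac{209}{6} \approx -34.833$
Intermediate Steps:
$s = -209$ ($s = -9 - 8 \left(-5\right)^{2} = -9 - 200 = -209$)
$\frac{s}{V{\left(6,6 \right)}} = \frac{1}{6} \left(-209\right) = - \frac{209}{6}$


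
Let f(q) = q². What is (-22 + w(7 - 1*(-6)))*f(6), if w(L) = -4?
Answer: -936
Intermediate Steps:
(-22 + w(7 - 1*(-6)))*f(6) = (-22 - 4)*6² = -26*36 = -936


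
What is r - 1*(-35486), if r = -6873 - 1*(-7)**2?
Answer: 28564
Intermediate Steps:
r = -6922 (r = -6873 - 1*49 = -6873 - 49 = -6922)
r - 1*(-35486) = -6922 - 1*(-35486) = -6922 + 35486 = 28564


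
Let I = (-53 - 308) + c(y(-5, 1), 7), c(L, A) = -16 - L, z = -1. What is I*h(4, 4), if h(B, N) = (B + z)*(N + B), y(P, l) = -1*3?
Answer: -8976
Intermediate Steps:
y(P, l) = -3
h(B, N) = (-1 + B)*(B + N) (h(B, N) = (B - 1)*(N + B) = (-1 + B)*(B + N))
I = -374 (I = (-53 - 308) + (-16 - 1*(-3)) = -361 + (-16 + 3) = -361 - 13 = -374)
I*h(4, 4) = -374*(4**2 - 1*4 - 1*4 + 4*4) = -374*(16 - 4 - 4 + 16) = -374*24 = -8976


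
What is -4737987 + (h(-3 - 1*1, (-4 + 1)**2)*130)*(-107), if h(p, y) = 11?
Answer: -4890997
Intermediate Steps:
-4737987 + (h(-3 - 1*1, (-4 + 1)**2)*130)*(-107) = -4737987 + (11*130)*(-107) = -4737987 + 1430*(-107) = -4737987 - 153010 = -4890997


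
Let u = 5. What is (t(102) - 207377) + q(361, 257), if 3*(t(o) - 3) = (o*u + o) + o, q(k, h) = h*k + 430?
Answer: -113929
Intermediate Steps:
q(k, h) = 430 + h*k
t(o) = 3 + 7*o/3 (t(o) = 3 + ((o*5 + o) + o)/3 = 3 + ((5*o + o) + o)/3 = 3 + (6*o + o)/3 = 3 + (7*o)/3 = 3 + 7*o/3)
(t(102) - 207377) + q(361, 257) = ((3 + (7/3)*102) - 207377) + (430 + 257*361) = ((3 + 238) - 207377) + (430 + 92777) = (241 - 207377) + 93207 = -207136 + 93207 = -113929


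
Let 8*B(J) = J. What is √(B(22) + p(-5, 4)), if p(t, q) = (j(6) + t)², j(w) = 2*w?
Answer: 3*√23/2 ≈ 7.1937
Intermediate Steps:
p(t, q) = (12 + t)² (p(t, q) = (2*6 + t)² = (12 + t)²)
B(J) = J/8
√(B(22) + p(-5, 4)) = √((⅛)*22 + (12 - 5)²) = √(11/4 + 7²) = √(11/4 + 49) = √(207/4) = 3*√23/2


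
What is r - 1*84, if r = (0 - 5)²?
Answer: -59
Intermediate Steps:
r = 25 (r = (-5)² = 25)
r - 1*84 = 25 - 1*84 = 25 - 84 = -59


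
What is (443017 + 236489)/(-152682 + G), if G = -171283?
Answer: -679506/323965 ≈ -2.0975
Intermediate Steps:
(443017 + 236489)/(-152682 + G) = (443017 + 236489)/(-152682 - 171283) = 679506/(-323965) = 679506*(-1/323965) = -679506/323965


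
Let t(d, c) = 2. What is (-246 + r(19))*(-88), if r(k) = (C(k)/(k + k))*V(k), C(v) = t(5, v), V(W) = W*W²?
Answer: -10120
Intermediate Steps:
V(W) = W³
C(v) = 2
r(k) = k² (r(k) = (2/(k + k))*k³ = (2/((2*k)))*k³ = (2*(1/(2*k)))*k³ = k³/k = k²)
(-246 + r(19))*(-88) = (-246 + 19²)*(-88) = (-246 + 361)*(-88) = 115*(-88) = -10120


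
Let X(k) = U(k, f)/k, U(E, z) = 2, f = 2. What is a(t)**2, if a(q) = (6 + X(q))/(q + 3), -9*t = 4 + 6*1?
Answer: 35721/7225 ≈ 4.9441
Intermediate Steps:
t = -10/9 (t = -(4 + 6*1)/9 = -(4 + 6)/9 = -1/9*10 = -10/9 ≈ -1.1111)
X(k) = 2/k
a(q) = (6 + 2/q)/(3 + q) (a(q) = (6 + 2/q)/(q + 3) = (6 + 2/q)/(3 + q))
a(t)**2 = (2*(1 + 3*(-10/9))/((-10/9)*(3 - 10/9)))**2 = (2*(-9/10)*(1 - 10/3)/(17/9))**2 = (2*(-9/10)*(9/17)*(-7/3))**2 = (189/85)**2 = 35721/7225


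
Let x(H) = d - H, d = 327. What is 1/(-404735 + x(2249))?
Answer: -1/406657 ≈ -2.4591e-6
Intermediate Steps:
x(H) = 327 - H
1/(-404735 + x(2249)) = 1/(-404735 + (327 - 1*2249)) = 1/(-404735 + (327 - 2249)) = 1/(-404735 - 1922) = 1/(-406657) = -1/406657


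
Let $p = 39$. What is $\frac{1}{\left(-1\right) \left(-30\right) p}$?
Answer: $\frac{1}{1170} \approx 0.0008547$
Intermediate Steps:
$\frac{1}{\left(-1\right) \left(-30\right) p} = \frac{1}{\left(-1\right) \left(-30\right) 39} = \frac{1}{30 \cdot 39} = \frac{1}{1170}$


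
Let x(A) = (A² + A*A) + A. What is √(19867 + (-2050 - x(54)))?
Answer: √11931 ≈ 109.23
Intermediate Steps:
x(A) = A + 2*A² (x(A) = (A² + A²) + A = 2*A² + A = A + 2*A²)
√(19867 + (-2050 - x(54))) = √(19867 + (-2050 - 54*(1 + 2*54))) = √(19867 + (-2050 - 54*(1 + 108))) = √(19867 + (-2050 - 54*109)) = √(19867 + (-2050 - 1*5886)) = √(19867 + (-2050 - 5886)) = √(19867 - 7936) = √11931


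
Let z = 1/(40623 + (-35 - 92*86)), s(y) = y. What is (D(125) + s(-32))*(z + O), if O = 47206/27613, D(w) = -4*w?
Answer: -29308086511/32224371 ≈ -909.50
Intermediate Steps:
O = 47206/27613 (O = 47206*(1/27613) = 47206/27613 ≈ 1.7096)
z = 1/32676 (z = 1/(40623 + (-35 - 7912)) = 1/(40623 - 7947) = 1/32676 ≈ 3.0603e-5)
(D(125) + s(-32))*(z + O) = (-4*125 - 32)*(1/32676 + 47206/27613) = (-500 - 32)*(1542530869/902282388) = -532*1542530869/902282388 = -29308086511/32224371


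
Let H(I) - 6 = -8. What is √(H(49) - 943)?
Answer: 3*I*√105 ≈ 30.741*I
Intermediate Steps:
H(I) = -2 (H(I) = 6 - 8 = -2)
√(H(49) - 943) = √(-2 - 943) = √(-945) = 3*I*√105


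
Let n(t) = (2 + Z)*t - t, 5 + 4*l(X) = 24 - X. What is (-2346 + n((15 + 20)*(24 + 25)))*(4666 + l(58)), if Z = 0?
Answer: -11752375/4 ≈ -2.9381e+6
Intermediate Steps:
l(X) = 19/4 - X/4 (l(X) = -5/4 + (24 - X)/4 = -5/4 + (6 - X/4) = 19/4 - X/4)
n(t) = t (n(t) = (2 + 0)*t - t = 2*t - t = t)
(-2346 + n((15 + 20)*(24 + 25)))*(4666 + l(58)) = (-2346 + (15 + 20)*(24 + 25))*(4666 + (19/4 - ¼*58)) = (-2346 + 35*49)*(4666 + (19/4 - 29/2)) = (-2346 + 1715)*(4666 - 39/4) = -631*18625/4 = -11752375/4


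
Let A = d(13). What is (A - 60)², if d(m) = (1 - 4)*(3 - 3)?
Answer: 3600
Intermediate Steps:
d(m) = 0 (d(m) = -3*0 = 0)
A = 0
(A - 60)² = (0 - 60)² = (-60)² = 3600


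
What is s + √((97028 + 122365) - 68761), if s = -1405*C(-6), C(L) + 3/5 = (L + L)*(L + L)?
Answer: -201477 + 2*√37658 ≈ -2.0109e+5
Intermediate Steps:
C(L) = -⅗ + 4*L² (C(L) = -⅗ + (L + L)*(L + L) = -⅗ + (2*L)*(2*L) = -⅗ + 4*L²)
s = -201477 (s = -1405*(-⅗ + 4*(-6)²) = -1405*(-⅗ + 4*36) = -1405*(-⅗ + 144) = -1405*717/5 = -201477)
s + √((97028 + 122365) - 68761) = -201477 + √((97028 + 122365) - 68761) = -201477 + √(219393 - 68761) = -201477 + √150632 = -201477 + 2*√37658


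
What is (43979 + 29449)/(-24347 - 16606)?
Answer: -24476/13651 ≈ -1.7930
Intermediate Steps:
(43979 + 29449)/(-24347 - 16606) = 73428/(-40953) = 73428*(-1/40953) = -24476/13651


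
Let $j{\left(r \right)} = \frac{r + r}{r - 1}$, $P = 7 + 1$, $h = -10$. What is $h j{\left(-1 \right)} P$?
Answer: $-80$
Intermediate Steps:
$P = 8$
$j{\left(r \right)} = \frac{2 r}{-1 + r}$
$h j{\left(-1 \right)} P = - 10 \cdot 2 \left(-1\right) \frac{1}{-1 - 1} \cdot 8 = - 10 \cdot 2 \left(-1\right) \frac{1}{-2} \cdot 8 = - 10 \cdot 2 \left(-1\right) \left(- \frac{1}{2}\right) 8 = \left(-10\right) 1 \cdot 8 = \left(-10\right) 8 = -80$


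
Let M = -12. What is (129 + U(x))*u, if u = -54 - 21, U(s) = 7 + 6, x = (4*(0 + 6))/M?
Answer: -10650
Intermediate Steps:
x = -2 (x = (4*(0 + 6))/(-12) = (4*6)*(-1/12) = 24*(-1/12) = -2)
U(s) = 13
u = -75
(129 + U(x))*u = (129 + 13)*(-75) = 142*(-75) = -10650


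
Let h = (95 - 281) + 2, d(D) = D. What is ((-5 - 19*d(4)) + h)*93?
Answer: -24645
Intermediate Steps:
h = -184 (h = -186 + 2 = -184)
((-5 - 19*d(4)) + h)*93 = ((-5 - 19*4) - 184)*93 = ((-5 - 76) - 184)*93 = (-81 - 184)*93 = -265*93 = -24645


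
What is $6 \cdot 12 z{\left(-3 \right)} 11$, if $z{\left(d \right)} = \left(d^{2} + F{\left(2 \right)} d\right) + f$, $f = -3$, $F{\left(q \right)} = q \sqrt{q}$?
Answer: $4752 - 4752 \sqrt{2} \approx -1968.3$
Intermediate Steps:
$F{\left(q \right)} = q^{\frac{3}{2}}$
$z{\left(d \right)} = -3 + d^{2} + 2 d \sqrt{2}$ ($z{\left(d \right)} = \left(d^{2} + 2^{\frac{3}{2}} d\right) - 3 = \left(d^{2} + 2 \sqrt{2} d\right) - 3 = \left(d^{2} + 2 d \sqrt{2}\right) - 3 = -3 + d^{2} + 2 d \sqrt{2}$)
$6 \cdot 12 z{\left(-3 \right)} 11 = 6 \cdot 12 \left(-3 + \left(-3\right)^{2} + 2 \left(-3\right) \sqrt{2}\right) 11 = 72 \left(-3 + 9 - 6 \sqrt{2}\right) 11 = 72 \left(6 - 6 \sqrt{2}\right) 11 = \left(432 - 432 \sqrt{2}\right) 11 = 4752 - 4752 \sqrt{2}$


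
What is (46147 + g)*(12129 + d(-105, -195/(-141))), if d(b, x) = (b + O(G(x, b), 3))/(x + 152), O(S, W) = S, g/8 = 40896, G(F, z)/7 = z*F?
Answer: 10874074992355/2403 ≈ 4.5252e+9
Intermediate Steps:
G(F, z) = 7*F*z (G(F, z) = 7*(z*F) = 7*(F*z) = 7*F*z)
g = 327168 (g = 8*40896 = 327168)
d(b, x) = (b + 7*b*x)/(152 + x) (d(b, x) = (b + 7*x*b)/(x + 152) = (b + 7*b*x)/(152 + x))
(46147 + g)*(12129 + d(-105, -195/(-141))) = (46147 + 327168)*(12129 - 105*(1 + 7*(-195/(-141)))/(152 - 195/(-141))) = 373315*(12129 - 105*(1 + 7*(-195*(-1/141)))/(152 - 195*(-1/141))) = 373315*(12129 - 105*(1 + 7*(65/47))/(152 + 65/47)) = 373315*(12129 - 105*(1 + 455/47)/7209/47) = 373315*(12129 - 105*47/7209*502/47) = 373315*(12129 - 17570/2403) = 373315*(29128417/2403) = 10874074992355/2403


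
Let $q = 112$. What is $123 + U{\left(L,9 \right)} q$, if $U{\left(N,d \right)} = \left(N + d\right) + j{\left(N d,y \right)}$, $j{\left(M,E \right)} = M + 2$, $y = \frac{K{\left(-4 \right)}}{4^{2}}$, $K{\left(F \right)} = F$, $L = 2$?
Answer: $3595$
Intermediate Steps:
$y = - \frac{1}{4}$ ($y = - \frac{4}{4^{2}} = - \frac{4}{16} = \left(-4\right) \frac{1}{16} = - \frac{1}{4} \approx -0.25$)
$j{\left(M,E \right)} = 2 + M$
$U{\left(N,d \right)} = 2 + N + d + N d$ ($U{\left(N,d \right)} = \left(N + d\right) + \left(2 + N d\right) = 2 + N + d + N d$)
$123 + U{\left(L,9 \right)} q = 123 + \left(2 + 2 + 9 + 2 \cdot 9\right) 112 = 123 + \left(2 + 2 + 9 + 18\right) 112 = 123 + 31 \cdot 112 = 123 + 3472 = 3595$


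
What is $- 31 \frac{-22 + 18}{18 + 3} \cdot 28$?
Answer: $\frac{496}{3} \approx 165.33$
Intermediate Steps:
$- 31 \frac{-22 + 18}{18 + 3} \cdot 28 = - 31 \left(- \frac{4}{21}\right) 28 = - 31 \left(\left(-4\right) \frac{1}{21}\right) 28 = \left(-31\right) \left(- \frac{4}{21}\right) 28 = \frac{124}{21} \cdot 28 = \frac{496}{3}$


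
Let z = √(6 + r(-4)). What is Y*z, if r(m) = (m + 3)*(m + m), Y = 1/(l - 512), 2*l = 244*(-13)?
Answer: -√14/2098 ≈ -0.0017834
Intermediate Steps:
l = -1586 (l = (244*(-13))/2 = (½)*(-3172) = -1586)
Y = -1/2098 (Y = 1/(-1586 - 512) = 1/(-2098) = -1/2098 ≈ -0.00047664)
r(m) = 2*m*(3 + m) (r(m) = (3 + m)*(2*m) = 2*m*(3 + m))
z = √14 (z = √(6 + 2*(-4)*(3 - 4)) = √(6 + 2*(-4)*(-1)) = √(6 + 8) = √14 ≈ 3.7417)
Y*z = -√14/2098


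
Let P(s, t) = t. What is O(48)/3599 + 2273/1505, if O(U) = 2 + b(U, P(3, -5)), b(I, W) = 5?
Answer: 8191062/5416495 ≈ 1.5122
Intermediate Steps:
O(U) = 7 (O(U) = 2 + 5 = 7)
O(48)/3599 + 2273/1505 = 7/3599 + 2273/1505 = 8191062/5416495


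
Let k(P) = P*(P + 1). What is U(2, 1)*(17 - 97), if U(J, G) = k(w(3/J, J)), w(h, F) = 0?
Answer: 0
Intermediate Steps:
k(P) = P*(1 + P)
U(J, G) = 0 (U(J, G) = 0*(1 + 0) = 0*1 = 0)
U(2, 1)*(17 - 97) = 0*(17 - 97) = 0*(-80) = 0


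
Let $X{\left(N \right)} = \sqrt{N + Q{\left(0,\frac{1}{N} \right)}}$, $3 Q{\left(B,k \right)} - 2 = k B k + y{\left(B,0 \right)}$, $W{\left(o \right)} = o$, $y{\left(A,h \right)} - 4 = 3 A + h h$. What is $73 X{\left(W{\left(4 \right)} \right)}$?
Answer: $73 \sqrt{6} \approx 178.81$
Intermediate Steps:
$y{\left(A,h \right)} = 4 + h^{2} + 3 A$ ($y{\left(A,h \right)} = 4 + \left(3 A + h h\right) = 4 + \left(3 A + h^{2}\right) = 4 + \left(h^{2} + 3 A\right) = 4 + h^{2} + 3 A$)
$Q{\left(B,k \right)} = 2 + B + \frac{B k^{2}}{3}$ ($Q{\left(B,k \right)} = \frac{2}{3} + \frac{k B k + \left(4 + 0^{2} + 3 B\right)}{3} = \frac{2}{3} + \frac{B k k + \left(4 + 0 + 3 B\right)}{3} = \frac{2}{3} + \frac{B k^{2} + \left(4 + 3 B\right)}{3} = \frac{2}{3} + \frac{4 + 3 B + B k^{2}}{3} = \frac{2}{3} + \left(\frac{4}{3} + B + \frac{B k^{2}}{3}\right) = 2 + B + \frac{B k^{2}}{3}$)
$X{\left(N \right)} = \sqrt{2 + N}$ ($X{\left(N \right)} = \sqrt{N + \left(2 + 0 + \frac{1}{3} \cdot 0 \left(\frac{1}{N}\right)^{2}\right)} = \sqrt{N + \left(2 + 0 + \frac{1}{3} \cdot 0 \frac{1}{N^{2}}\right)} = \sqrt{N + \left(2 + 0 + 0\right)} = \sqrt{N + 2} = \sqrt{2 + N}$)
$73 X{\left(W{\left(4 \right)} \right)} = 73 \sqrt{2 + 4} = 73 \sqrt{6}$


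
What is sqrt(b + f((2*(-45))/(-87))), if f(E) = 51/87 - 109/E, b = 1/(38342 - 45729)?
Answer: I*sqrt(4327684222436070)/6426690 ≈ 10.236*I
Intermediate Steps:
b = -1/7387 (b = 1/(-7387) = -1/7387 ≈ -0.00013537)
f(E) = 17/29 - 109/E (f(E) = 51*(1/87) - 109/E = 17/29 - 109/E)
sqrt(b + f((2*(-45))/(-87))) = sqrt(-1/7387 + (17/29 - 109/((2*(-45))/(-87)))) = sqrt(-1/7387 + (17/29 - 109/((-90*(-1/87))))) = sqrt(-1/7387 + (17/29 - 109/30/29)) = sqrt(-1/7387 + (17/29 - 109*29/30)) = sqrt(-1/7387 + (17/29 - 3161/30)) = sqrt(-1/7387 - 91159/870) = sqrt(-673392403/6426690) = I*sqrt(4327684222436070)/6426690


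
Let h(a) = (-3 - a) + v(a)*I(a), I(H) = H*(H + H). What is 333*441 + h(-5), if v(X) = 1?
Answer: 146905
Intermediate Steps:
I(H) = 2*H² (I(H) = H*(2*H) = 2*H²)
h(a) = -3 - a + 2*a² (h(a) = (-3 - a) + 1*(2*a²) = (-3 - a) + 2*a² = -3 - a + 2*a²)
333*441 + h(-5) = 333*441 + (-3 - 1*(-5) + 2*(-5)²) = 146853 + (-3 + 5 + 2*25) = 146853 + (-3 + 5 + 50) = 146853 + 52 = 146905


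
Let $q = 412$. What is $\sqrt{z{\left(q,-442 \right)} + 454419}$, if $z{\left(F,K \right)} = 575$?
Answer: $\sqrt{454994} \approx 674.53$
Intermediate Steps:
$\sqrt{z{\left(q,-442 \right)} + 454419} = \sqrt{575 + 454419} = \sqrt{454994}$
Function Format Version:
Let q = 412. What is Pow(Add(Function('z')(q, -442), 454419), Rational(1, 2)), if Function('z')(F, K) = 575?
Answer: Pow(454994, Rational(1, 2)) ≈ 674.53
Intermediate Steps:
Pow(Add(Function('z')(q, -442), 454419), Rational(1, 2)) = Pow(Add(575, 454419), Rational(1, 2)) = Pow(454994, Rational(1, 2))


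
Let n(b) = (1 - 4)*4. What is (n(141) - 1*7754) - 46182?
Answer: -53948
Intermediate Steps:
n(b) = -12 (n(b) = -3*4 = -12)
(n(141) - 1*7754) - 46182 = (-12 - 1*7754) - 46182 = (-12 - 7754) - 46182 = -7766 - 46182 = -53948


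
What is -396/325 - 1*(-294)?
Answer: 95154/325 ≈ 292.78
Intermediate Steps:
-396/325 - 1*(-294) = -396*1/325 + 294 = -396/325 + 294 = 95154/325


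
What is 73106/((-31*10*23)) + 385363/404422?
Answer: -13409018271/1441764430 ≈ -9.3004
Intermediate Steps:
73106/((-31*10*23)) + 385363/404422 = 73106/((-310*23)) + 385363*(1/404422) = 73106/(-7130) + 385363/404422 = 73106*(-1/7130) + 385363/404422 = -36553/3565 + 385363/404422 = -13409018271/1441764430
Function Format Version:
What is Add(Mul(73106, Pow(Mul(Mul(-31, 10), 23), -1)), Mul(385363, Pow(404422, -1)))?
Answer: Rational(-13409018271, 1441764430) ≈ -9.3004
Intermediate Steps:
Add(Mul(73106, Pow(Mul(Mul(-31, 10), 23), -1)), Mul(385363, Pow(404422, -1))) = Add(Mul(73106, Pow(Mul(-310, 23), -1)), Mul(385363, Rational(1, 404422))) = Add(Mul(73106, Pow(-7130, -1)), Rational(385363, 404422)) = Add(Mul(73106, Rational(-1, 7130)), Rational(385363, 404422)) = Add(Rational(-36553, 3565), Rational(385363, 404422)) = Rational(-13409018271, 1441764430)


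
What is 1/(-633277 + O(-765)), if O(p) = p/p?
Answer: -1/633276 ≈ -1.5791e-6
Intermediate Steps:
O(p) = 1
1/(-633277 + O(-765)) = 1/(-633277 + 1) = 1/(-633276) = -1/633276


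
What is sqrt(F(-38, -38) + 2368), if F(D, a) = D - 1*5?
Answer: 5*sqrt(93) ≈ 48.218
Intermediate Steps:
F(D, a) = -5 + D (F(D, a) = D - 5 = -5 + D)
sqrt(F(-38, -38) + 2368) = sqrt((-5 - 38) + 2368) = sqrt(-43 + 2368) = sqrt(2325) = 5*sqrt(93)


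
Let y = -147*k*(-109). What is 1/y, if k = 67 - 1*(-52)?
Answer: 1/1906737 ≈ 5.2446e-7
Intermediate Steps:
k = 119 (k = 67 + 52 = 119)
y = 1906737 (y = -147*119*(-109) = -17493*(-109) = 1906737)
1/y = 1/1906737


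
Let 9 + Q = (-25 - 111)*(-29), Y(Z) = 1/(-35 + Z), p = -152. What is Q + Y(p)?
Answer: 735844/187 ≈ 3935.0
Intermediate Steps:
Q = 3935 (Q = -9 + (-25 - 111)*(-29) = -9 - 136*(-29) = -9 + 3944 = 3935)
Q + Y(p) = 3935 + 1/(-35 - 152) = 3935 + 1/(-187) = 3935 - 1/187 = 735844/187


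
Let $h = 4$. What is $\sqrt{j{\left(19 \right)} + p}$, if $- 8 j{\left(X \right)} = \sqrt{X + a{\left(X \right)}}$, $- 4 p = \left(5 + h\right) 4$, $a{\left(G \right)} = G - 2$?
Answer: $\frac{i \sqrt{39}}{2} \approx 3.1225 i$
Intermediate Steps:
$a{\left(G \right)} = -2 + G$
$p = -9$ ($p = - \frac{\left(5 + 4\right) 4}{4} = - \frac{9 \cdot 4}{4} = \left(- \frac{1}{4}\right) 36 = -9$)
$j{\left(X \right)} = - \frac{\sqrt{-2 + 2 X}}{8}$ ($j{\left(X \right)} = - \frac{\sqrt{X + \left(-2 + X\right)}}{8} = - \frac{\sqrt{-2 + 2 X}}{8}$)
$\sqrt{j{\left(19 \right)} + p} = \sqrt{- \frac{\sqrt{-2 + 2 \cdot 19}}{8} - 9} = \sqrt{- \frac{\sqrt{-2 + 38}}{8} - 9} = \sqrt{- \frac{\sqrt{36}}{8} - 9} = \sqrt{\left(- \frac{1}{8}\right) 6 - 9} = \sqrt{- \frac{3}{4} - 9} = \sqrt{- \frac{39}{4}} = \frac{i \sqrt{39}}{2}$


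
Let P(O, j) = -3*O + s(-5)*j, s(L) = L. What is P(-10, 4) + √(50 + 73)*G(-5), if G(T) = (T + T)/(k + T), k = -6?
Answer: 10 + 10*√123/11 ≈ 20.082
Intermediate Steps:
P(O, j) = -5*j - 3*O (P(O, j) = -3*O - 5*j = -5*j - 3*O)
G(T) = 2*T/(-6 + T) (G(T) = (T + T)/(-6 + T) = (2*T)/(-6 + T) = 2*T/(-6 + T))
P(-10, 4) + √(50 + 73)*G(-5) = (-5*4 - 3*(-10)) + √(50 + 73)*(2*(-5)/(-6 - 5)) = (-20 + 30) + √123*(2*(-5)/(-11)) = 10 + √123*(2*(-5)*(-1/11)) = 10 + √123*(10/11) = 10 + 10*√123/11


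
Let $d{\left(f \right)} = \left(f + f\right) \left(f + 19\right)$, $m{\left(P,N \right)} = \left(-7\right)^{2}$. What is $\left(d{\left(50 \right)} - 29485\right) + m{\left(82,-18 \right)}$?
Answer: $-22536$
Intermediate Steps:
$m{\left(P,N \right)} = 49$
$d{\left(f \right)} = 2 f \left(19 + f\right)$
$\left(d{\left(50 \right)} - 29485\right) + m{\left(82,-18 \right)} = \left(2 \cdot 50 \left(19 + 50\right) - 29485\right) + 49 = \left(2 \cdot 50 \cdot 69 - 29485\right) + 49 = \left(6900 - 29485\right) + 49 = -22585 + 49 = -22536$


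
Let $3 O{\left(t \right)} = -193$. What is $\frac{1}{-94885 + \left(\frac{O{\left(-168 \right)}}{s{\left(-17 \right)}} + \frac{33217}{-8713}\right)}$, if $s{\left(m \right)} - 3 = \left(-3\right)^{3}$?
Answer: $- \frac{627336}{59525486375} \approx -1.0539 \cdot 10^{-5}$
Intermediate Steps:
$O{\left(t \right)} = - \frac{193}{3}$ ($O{\left(t \right)} = \frac{1}{3} \left(-193\right) = - \frac{193}{3}$)
$s{\left(m \right)} = -24$ ($s{\left(m \right)} = 3 + \left(-3\right)^{3} = 3 - 27 = -24$)
$\frac{1}{-94885 + \left(\frac{O{\left(-168 \right)}}{s{\left(-17 \right)}} + \frac{33217}{-8713}\right)} = \frac{1}{-94885 + \left(- \frac{193}{3 \left(-24\right)} + \frac{33217}{-8713}\right)} = \frac{1}{-94885 + \left(\left(- \frac{193}{3}\right) \left(- \frac{1}{24}\right) + 33217 \left(- \frac{1}{8713}\right)\right)} = \frac{1}{-94885 + \left(\frac{193}{72} - \frac{33217}{8713}\right)} = \frac{1}{-94885 - \frac{710015}{627336}} = \frac{1}{- \frac{59525486375}{627336}} = - \frac{627336}{59525486375}$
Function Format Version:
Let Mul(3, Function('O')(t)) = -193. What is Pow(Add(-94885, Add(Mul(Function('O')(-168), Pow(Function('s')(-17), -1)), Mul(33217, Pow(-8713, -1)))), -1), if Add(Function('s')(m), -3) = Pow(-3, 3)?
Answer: Rational(-627336, 59525486375) ≈ -1.0539e-5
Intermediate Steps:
Function('O')(t) = Rational(-193, 3) (Function('O')(t) = Mul(Rational(1, 3), -193) = Rational(-193, 3))
Function('s')(m) = -24 (Function('s')(m) = Add(3, Pow(-3, 3)) = Add(3, -27) = -24)
Pow(Add(-94885, Add(Mul(Function('O')(-168), Pow(Function('s')(-17), -1)), Mul(33217, Pow(-8713, -1)))), -1) = Pow(Add(-94885, Add(Mul(Rational(-193, 3), Pow(-24, -1)), Mul(33217, Pow(-8713, -1)))), -1) = Pow(Add(-94885, Add(Mul(Rational(-193, 3), Rational(-1, 24)), Mul(33217, Rational(-1, 8713)))), -1) = Pow(Add(-94885, Add(Rational(193, 72), Rational(-33217, 8713))), -1) = Pow(Add(-94885, Rational(-710015, 627336)), -1) = Pow(Rational(-59525486375, 627336), -1) = Rational(-627336, 59525486375)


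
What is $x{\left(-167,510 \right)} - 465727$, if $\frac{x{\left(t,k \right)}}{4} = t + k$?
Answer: $-464355$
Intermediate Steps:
$x{\left(t,k \right)} = 4 k + 4 t$ ($x{\left(t,k \right)} = 4 \left(t + k\right) = 4 \left(k + t\right) = 4 k + 4 t$)
$x{\left(-167,510 \right)} - 465727 = \left(4 \cdot 510 + 4 \left(-167\right)\right) - 465727 = \left(2040 - 668\right) - 465727 = 1372 - 465727 = -464355$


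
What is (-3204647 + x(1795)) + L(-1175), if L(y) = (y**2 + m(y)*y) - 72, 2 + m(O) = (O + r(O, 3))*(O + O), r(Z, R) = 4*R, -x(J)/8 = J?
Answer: -3213169854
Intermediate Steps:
x(J) = -8*J
m(O) = -2 + 2*O*(12 + O) (m(O) = -2 + (O + 4*3)*(O + O) = -2 + (O + 12)*(2*O) = -2 + (12 + O)*(2*O) = -2 + 2*O*(12 + O))
L(y) = -72 + y**2 + y*(-2 + 2*y**2 + 24*y) (L(y) = (y**2 + (-2 + 2*y**2 + 24*y)*y) - 72 = (y**2 + y*(-2 + 2*y**2 + 24*y)) - 72 = -72 + y**2 + y*(-2 + 2*y**2 + 24*y))
(-3204647 + x(1795)) + L(-1175) = (-3204647 - 8*1795) + (-72 - 2*(-1175) + 2*(-1175)**3 + 25*(-1175)**2) = (-3204647 - 14360) + (-72 + 2350 + 2*(-1622234375) + 25*1380625) = -3219007 + (-72 + 2350 - 3244468750 + 34515625) = -3219007 - 3209950847 = -3213169854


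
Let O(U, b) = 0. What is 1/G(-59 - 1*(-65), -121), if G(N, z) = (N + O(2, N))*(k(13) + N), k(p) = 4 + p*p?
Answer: 1/1074 ≈ 0.00093110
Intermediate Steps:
k(p) = 4 + p**2
G(N, z) = N*(173 + N) (G(N, z) = (N + 0)*((4 + 13**2) + N) = N*((4 + 169) + N) = N*(173 + N))
1/G(-59 - 1*(-65), -121) = 1/((-59 - 1*(-65))*(173 + (-59 - 1*(-65)))) = 1/((-59 + 65)*(173 + (-59 + 65))) = 1/(6*(173 + 6)) = 1/(6*179) = 1/1074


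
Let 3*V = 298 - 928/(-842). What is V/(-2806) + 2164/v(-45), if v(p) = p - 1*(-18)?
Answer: -1278761381/15947901 ≈ -80.184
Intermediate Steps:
v(p) = 18 + p (v(p) = p + 18 = 18 + p)
V = 41974/421 (V = (298 - 928/(-842))/3 = (298 - 928*(-1)/842)/3 = (298 - 1*(-464/421))/3 = (298 + 464/421)/3 = (⅓)*(125922/421) = 41974/421 ≈ 99.701)
V/(-2806) + 2164/v(-45) = (41974/421)/(-2806) + 2164/(18 - 45) = (41974/421)*(-1/2806) + 2164/(-27) = -20987/590663 + 2164*(-1/27) = -20987/590663 - 2164/27 = -1278761381/15947901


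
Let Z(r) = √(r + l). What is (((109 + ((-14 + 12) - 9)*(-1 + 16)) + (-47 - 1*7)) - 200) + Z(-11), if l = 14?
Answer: -310 + √3 ≈ -308.27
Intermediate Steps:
Z(r) = √(14 + r) (Z(r) = √(r + 14) = √(14 + r))
(((109 + ((-14 + 12) - 9)*(-1 + 16)) + (-47 - 1*7)) - 200) + Z(-11) = (((109 + ((-14 + 12) - 9)*(-1 + 16)) + (-47 - 1*7)) - 200) + √(14 - 11) = (((109 + (-2 - 9)*15) + (-47 - 7)) - 200) + √3 = (((109 - 11*15) - 54) - 200) + √3 = (((109 - 165) - 54) - 200) + √3 = ((-56 - 54) - 200) + √3 = (-110 - 200) + √3 = -310 + √3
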